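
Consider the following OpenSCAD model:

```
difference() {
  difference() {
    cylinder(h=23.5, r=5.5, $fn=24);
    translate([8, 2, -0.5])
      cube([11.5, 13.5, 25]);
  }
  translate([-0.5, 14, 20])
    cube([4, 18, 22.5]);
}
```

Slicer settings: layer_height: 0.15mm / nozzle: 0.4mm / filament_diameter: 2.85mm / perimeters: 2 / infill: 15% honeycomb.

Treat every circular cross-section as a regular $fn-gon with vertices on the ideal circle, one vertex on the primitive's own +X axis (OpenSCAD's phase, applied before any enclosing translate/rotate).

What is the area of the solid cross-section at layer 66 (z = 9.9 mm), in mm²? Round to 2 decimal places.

93.95 mm²

At z = 9.9 mm: the cylinder: section is a regular 24-gon, circumradius r=5.5 (area = (24/2)·5.500²·sin(360°/24) = 93.95 mm²); the cube at (8, 2) (footprint 11.5×13.5) is included at this height (area 155.25 mm²); Subtracting the remaining from the first: starting from the r=5.5 cylinder (93.95 mm²), the 11.5×13.5 cube at (8, 2) misses the remaining region (no effect) — area = 93.95 mm²; the cube at (-0.5, 14) is not intersected at this z (z outside [20, 42.5]); After the difference (first − rest): none of the subtracted shapes is present at this height, so that combined region is unchanged — area = 93.95 mm². Overall, the cross-section is a single solid region. Net area = 93.95 mm².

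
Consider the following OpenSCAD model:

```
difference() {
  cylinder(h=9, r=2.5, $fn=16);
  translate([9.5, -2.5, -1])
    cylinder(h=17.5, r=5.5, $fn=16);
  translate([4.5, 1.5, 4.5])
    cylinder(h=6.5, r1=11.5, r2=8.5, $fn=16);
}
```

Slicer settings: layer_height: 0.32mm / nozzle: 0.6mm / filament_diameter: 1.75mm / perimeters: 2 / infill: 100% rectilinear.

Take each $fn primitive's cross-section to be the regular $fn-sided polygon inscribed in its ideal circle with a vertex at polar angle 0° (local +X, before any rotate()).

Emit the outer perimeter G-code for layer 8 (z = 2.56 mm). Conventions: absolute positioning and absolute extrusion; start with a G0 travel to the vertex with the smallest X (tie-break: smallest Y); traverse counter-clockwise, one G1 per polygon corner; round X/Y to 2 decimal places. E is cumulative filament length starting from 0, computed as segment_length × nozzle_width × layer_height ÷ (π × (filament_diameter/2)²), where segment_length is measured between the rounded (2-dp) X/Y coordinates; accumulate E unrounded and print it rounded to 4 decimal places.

G0 X-2.50 Y0.00 Z2.56
G1 X-2.31 Y-0.96 E0.0781
G1 X-1.77 Y-1.77 E0.1558
G1 X-0.96 Y-2.31 E0.2335
G1 X0.00 Y-2.50 E0.3117
G1 X0.96 Y-2.31 E0.3898
G1 X1.77 Y-1.77 E0.4675
G1 X2.31 Y-0.96 E0.5452
G1 X2.50 Y0.00 E0.6233
G1 X2.31 Y0.96 E0.7014
G1 X1.77 Y1.77 E0.7791
G1 X0.96 Y2.31 E0.8568
G1 X0.00 Y2.50 E0.9350
G1 X-0.96 Y2.31 E1.0131
G1 X-1.77 Y1.77 E1.0908
G1 X-2.31 Y0.96 E1.1685
G1 X-2.50 Y0.00 E1.2466

At z = 2.56 mm: the r=2.5 cylinder contributes a regular 16-gon of circumradius 2.5; the r=5.5 cylinder at (9.5, -2.5) contributes a regular 16-gon of circumradius 5.5; the cone at (4.5, 1.5) is absent (z outside [4.5, 11]); Subtracting the remaining from the first: starting from the r=2.5 cylinder, the r=5.5 cylinder at (9.5, -2.5) misses the remaining region (no effect) — 1 connected region. The outline is a single polygon with 16 vertices. Extrusion per mm of travel: 0.6 × 0.32 / (π × 0.875²) = 0.079824. Accumulating E over each segment gives final E = 1.2466.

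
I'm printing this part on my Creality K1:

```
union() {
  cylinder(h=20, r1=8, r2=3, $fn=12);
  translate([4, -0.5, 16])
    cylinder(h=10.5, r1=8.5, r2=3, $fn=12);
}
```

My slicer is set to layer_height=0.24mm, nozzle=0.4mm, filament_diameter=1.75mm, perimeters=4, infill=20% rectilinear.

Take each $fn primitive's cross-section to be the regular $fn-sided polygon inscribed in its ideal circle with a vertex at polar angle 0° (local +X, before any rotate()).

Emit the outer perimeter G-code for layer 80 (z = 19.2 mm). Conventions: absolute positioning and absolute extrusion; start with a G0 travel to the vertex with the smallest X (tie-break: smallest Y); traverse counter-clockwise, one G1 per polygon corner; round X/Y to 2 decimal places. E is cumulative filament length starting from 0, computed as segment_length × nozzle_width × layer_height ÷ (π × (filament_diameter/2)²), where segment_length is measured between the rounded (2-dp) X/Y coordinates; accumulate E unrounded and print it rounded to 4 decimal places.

At z = 19.2 mm: the cone (r1=8→r2=3) has section circumradius 3.200 here — a regular 12-gon; the cone at (4, -0.5) contributes a regular 12-gon of circumradius 6.824 (interpolated between r1=8.5 and r2=3 at t=0.305); Combining (union): the regions partially overlap (shared area 29.23 mm²), so overlapping operands fuse into one piece — 1 connected region. The outline is a single polygon with 16 vertices. Extrusion per mm of travel: 0.4 × 0.24 / (π × 0.875²) = 0.039912. Accumulating E over each segment gives final E = 1.7070.

G0 X-3.20 Y0.00 Z19.20
G1 X-2.77 Y-1.60 E0.0661
G1 X-2.44 Y-1.93 E0.0848
G1 X-1.91 Y-3.91 E0.1666
G1 X0.59 Y-6.41 E0.3077
G1 X4.00 Y-7.32 E0.4485
G1 X7.41 Y-6.41 E0.5894
G1 X9.91 Y-3.91 E0.7305
G1 X10.82 Y-0.50 E0.8714
G1 X9.91 Y2.91 E1.0122
G1 X7.41 Y5.41 E1.1533
G1 X4.00 Y6.32 E1.2942
G1 X0.59 Y5.41 E1.4351
G1 X-1.91 Y2.91 E1.5762
G1 X-2.07 Y2.30 E1.6014
G1 X-2.77 Y1.60 E1.6409
G1 X-3.20 Y0.00 E1.7070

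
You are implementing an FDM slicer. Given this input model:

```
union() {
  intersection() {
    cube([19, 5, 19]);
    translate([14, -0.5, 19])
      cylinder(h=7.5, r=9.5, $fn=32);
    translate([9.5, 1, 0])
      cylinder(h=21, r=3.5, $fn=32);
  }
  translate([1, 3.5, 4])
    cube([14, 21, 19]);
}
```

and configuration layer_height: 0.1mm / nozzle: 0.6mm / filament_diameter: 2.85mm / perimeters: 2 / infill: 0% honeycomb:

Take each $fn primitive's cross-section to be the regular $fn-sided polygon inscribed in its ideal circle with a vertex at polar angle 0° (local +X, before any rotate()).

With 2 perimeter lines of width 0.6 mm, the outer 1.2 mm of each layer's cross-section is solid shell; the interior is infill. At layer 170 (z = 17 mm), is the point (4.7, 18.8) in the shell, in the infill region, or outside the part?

At z = 17 mm: the cube is present — its section is the full 19×5 rectangle; the cylinder at (14, -0.5) does not reach this height (z outside [19, 26.5]); the cylinder at (9.5, 1): section is a regular 32-gon, circumradius r=3.5; Keeping only the common overlap: at least one operand is absent at this height, so nothing remains; the cube at (1, 3.5) (footprint 14×21) is included at this height; Combining (union): only the 14×21 cube at (1, 3.5) is present, so the union is just that shape — 1 connected region. Overall, the cross-section is a single solid region. The nearest boundary edge runs (1.00, 24.50)→(1.00, 3.50); distance from the point to it = 3.70 mm. The point is inside the cross-section and 3.70 mm from the nearest boundary — more than the 1.2 mm shell width (2 × 0.6), so it's in the infill interior.

infill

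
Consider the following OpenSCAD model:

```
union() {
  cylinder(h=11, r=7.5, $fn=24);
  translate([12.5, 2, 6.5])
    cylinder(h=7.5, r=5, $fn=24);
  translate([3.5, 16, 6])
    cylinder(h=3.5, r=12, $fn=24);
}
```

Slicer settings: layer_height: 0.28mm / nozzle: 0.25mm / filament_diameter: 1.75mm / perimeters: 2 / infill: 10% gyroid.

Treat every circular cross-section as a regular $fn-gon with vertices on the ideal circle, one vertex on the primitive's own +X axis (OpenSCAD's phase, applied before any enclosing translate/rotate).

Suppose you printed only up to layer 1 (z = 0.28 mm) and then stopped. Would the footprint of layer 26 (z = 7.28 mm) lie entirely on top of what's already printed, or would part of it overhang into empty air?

Compare the two slices. At z = 0.28: the r=7.5 cylinder gives a regular 24-gon of circumradius 7.5 (constant along its height) (area = (24/2)·7.500²·sin(360°/24) = 174.70 mm²); the cylinder at (12.5, 2) does not reach this height (z outside [6.5, 14]); the cylinder at (3.5, 16) is not intersected at this z (z outside [6, 9.5]); Merging all regions: only the r=7.5 cylinder is present, so the union is just that shape — area = 174.70 mm². At z = 7.28: the r=7.5 cylinder gives a regular 24-gon of circumradius 7.5 (constant along its height) (area = (24/2)·7.500²·sin(360°/24) = 174.70 mm²); the r=5 cylinder at (12.5, 2) gives a regular 24-gon of circumradius 5 (constant along its height) (area = (24/2)·5.000²·sin(360°/24) = 77.65 mm²); the cylinder at (3.5, 16): section is a regular 24-gon, circumradius r=12 (area = (24/2)·12.000²·sin(360°/24) = 447.24 mm²); Combining (union): the regions partially overlap — summed areas 699.59 mm² minus the doubly-counted overlap 20.92 mm² gives 678.67 mm² — area = 678.67 mm². Checking containment: at z = 7.28 the cross-section extends beyond the z = 0.28 cross-section by about 503.96 mm².

part overhangs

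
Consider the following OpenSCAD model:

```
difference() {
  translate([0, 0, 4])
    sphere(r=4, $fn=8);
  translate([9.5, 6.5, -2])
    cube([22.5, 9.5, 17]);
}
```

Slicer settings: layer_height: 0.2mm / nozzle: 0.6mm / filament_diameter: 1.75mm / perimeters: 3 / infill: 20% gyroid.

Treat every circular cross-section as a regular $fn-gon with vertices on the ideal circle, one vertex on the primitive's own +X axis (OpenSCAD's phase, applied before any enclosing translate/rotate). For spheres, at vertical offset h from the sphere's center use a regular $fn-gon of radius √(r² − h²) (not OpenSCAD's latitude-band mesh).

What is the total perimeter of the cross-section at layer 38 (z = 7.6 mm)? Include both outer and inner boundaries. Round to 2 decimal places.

10.68 mm

At z = 7.6 mm: the sphere: section is a regular 8-gon, circumradius = √(r²−h²) = √(4²−3.6²) = 1.744 (perimeter = 2·8·1.744·sin(180°/8) = 10.68 mm); the 22.5×9.5 cube at (9.5, 6.5) contributes its full rectangle (perimeter 64.00 mm); Subtracting the remaining from the first: starting from the r=4 sphere, the 22.5×9.5 cube at (9.5, 6.5) misses the remaining region (no effect) — boundary = 10.68 mm. Overall, the cross-section is a single solid region. Total boundary length (outer) = 10.68 mm.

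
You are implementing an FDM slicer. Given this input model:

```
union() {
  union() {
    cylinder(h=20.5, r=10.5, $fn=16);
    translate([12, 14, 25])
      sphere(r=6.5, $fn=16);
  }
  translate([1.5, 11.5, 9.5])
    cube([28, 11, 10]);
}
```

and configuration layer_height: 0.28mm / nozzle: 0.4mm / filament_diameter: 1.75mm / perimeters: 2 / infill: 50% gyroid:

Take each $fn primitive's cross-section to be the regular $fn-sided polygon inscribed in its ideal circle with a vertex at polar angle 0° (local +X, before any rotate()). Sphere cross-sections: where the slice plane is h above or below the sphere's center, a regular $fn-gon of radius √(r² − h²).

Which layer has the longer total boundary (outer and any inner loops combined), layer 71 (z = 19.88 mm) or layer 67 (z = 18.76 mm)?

layer 67 (z = 18.76 mm)

Layer 71 (z = 19.88): the cylinder: section is a regular 16-gon, circumradius r=10.5 (perimeter = 2·16·10.500·sin(180°/16) = 65.55 mm); the r=6.5 sphere at (12, 14) contributes a regular 16-gon of circumradius √(6.5²−5.12²) = 4.004 (perimeter = 2·16·4.004·sin(180°/16) = 25.00 mm); Combining (union): the 2 present regions are separate (no shared area or edge), so areas and boundary lengths simply add and each stays a separate island — boundary = 90.55 mm; the cube at (1.5, 11.5) is not intersected at this z (z outside [9.5, 19.5]); Combining (union): only the result so far is present, so the union is just that shape — boundary = 90.55 mm. So its perimeter = 90.55 mm. Layer 67 (z = 18.76): the cylinder: section is a regular 16-gon, circumradius r=10.5 (perimeter = 2·16·10.500·sin(180°/16) = 65.55 mm); the r=6.5 sphere at (12, 14) slices to a regular 16-gon of circumradius 1.820 (√(r²−h²) with h=6.24 from center) (perimeter = 2·16·1.820·sin(180°/16) = 11.36 mm); Taking the union: the 2 present regions are separate (no shared area or edge), so areas and boundary lengths simply add and each stays a separate island — boundary = 76.91 mm; the 28×11 cube at (1.5, 11.5) contributes its full rectangle (perimeter 78.00 mm); Taking the union: the regions partially overlap (shared area 10.14 mm²), so the edge portions inside another operand are dropped and the merged outline is re-measured after clipping — boundary = 143.55 mm. So its perimeter = 143.55 mm. Layer 67 is larger (143.55 vs 90.55 mm).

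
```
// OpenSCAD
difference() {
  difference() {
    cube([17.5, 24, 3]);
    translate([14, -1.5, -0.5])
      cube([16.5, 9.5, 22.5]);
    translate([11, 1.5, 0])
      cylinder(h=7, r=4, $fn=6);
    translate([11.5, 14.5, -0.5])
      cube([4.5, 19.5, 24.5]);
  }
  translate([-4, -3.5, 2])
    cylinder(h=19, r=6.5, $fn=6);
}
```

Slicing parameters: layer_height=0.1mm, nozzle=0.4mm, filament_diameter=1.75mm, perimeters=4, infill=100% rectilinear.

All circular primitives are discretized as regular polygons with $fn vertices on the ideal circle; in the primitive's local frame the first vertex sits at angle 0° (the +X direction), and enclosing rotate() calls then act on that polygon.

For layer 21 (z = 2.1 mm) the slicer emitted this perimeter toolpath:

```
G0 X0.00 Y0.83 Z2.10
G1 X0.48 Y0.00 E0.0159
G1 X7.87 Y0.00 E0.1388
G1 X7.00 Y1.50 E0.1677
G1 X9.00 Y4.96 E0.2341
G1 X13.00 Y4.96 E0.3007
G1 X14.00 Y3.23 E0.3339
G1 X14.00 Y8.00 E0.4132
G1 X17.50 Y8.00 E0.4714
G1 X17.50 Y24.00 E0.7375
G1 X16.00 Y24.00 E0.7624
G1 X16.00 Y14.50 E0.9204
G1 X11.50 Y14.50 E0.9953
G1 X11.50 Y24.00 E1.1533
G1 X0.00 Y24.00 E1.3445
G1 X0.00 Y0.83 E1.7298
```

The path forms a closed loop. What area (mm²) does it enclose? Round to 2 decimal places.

Apply the shoelace formula to the sequence of (X, Y) vertices; enclosed area = 319.31 mm².

319.31 mm²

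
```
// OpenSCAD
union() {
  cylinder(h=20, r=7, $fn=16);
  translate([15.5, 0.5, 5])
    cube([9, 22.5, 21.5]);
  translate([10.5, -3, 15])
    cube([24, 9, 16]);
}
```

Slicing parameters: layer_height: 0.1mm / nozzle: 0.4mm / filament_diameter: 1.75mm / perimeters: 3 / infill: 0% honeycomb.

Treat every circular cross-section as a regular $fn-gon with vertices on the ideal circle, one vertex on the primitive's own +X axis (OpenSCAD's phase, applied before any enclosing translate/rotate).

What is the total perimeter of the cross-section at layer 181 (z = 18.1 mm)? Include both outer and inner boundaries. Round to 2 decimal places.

At z = 18.1 mm: the cylinder: section is a regular 16-gon, circumradius r=7 (perimeter = 2·16·7.000·sin(180°/16) = 43.70 mm); the 9×22.5 cube at (15.5, 0.5) contributes its full rectangle (perimeter 63.00 mm); the cube at (10.5, -3) is present — its section is the full 24×9 rectangle (perimeter 66.00 mm); Merging all regions: the regions partially overlap (shared area 49.50 mm²), so the edge portions inside another operand are dropped and the merged outline is re-measured after clipping — boundary = 143.70 mm. Overall, the cross-section has 2 separate islands. Total boundary length (outer) = 143.70 mm.

143.70 mm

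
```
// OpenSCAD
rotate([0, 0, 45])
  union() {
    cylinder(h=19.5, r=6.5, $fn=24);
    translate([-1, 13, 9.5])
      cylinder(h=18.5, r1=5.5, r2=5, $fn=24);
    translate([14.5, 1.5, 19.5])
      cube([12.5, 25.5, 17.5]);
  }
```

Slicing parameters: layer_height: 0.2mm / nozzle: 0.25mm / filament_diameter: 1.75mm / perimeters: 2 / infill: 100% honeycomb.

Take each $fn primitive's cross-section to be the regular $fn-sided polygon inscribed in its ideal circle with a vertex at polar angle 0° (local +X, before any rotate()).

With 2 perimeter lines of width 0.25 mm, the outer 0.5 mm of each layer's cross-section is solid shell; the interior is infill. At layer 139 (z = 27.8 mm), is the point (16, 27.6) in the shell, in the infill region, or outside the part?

At z = 27.8 mm: the cylinder is absent (z outside [0, 19.5]); the cone at (-1, 13) (r1=5.5→r2=5) has section circumradius 5.005 here — a regular 24-gon; the 12.5×25.5 cube at (14.5, 1.5) contributes its full rectangle; Combining (union): the 2 present regions are separate (no shared area or edge), so areas and boundary lengths simply add and each stays a separate island — 2 connected regions; (rotated 45° about Z; rotation is an isometry so areas/perimeters/island counts are preserved). Overall, the cross-section has 2 separate islands. Undo the 45° rotation: the query point maps to (30.830, 8.202) in the un-rotated model frame. The nearest boundary edge runs (27.00, 27.00)→(27.00, 1.50); distance from the point to it = 3.83 mm. The point is not inside any of the regions above, so it lies outside the cross-section (3.83 mm from the nearest boundary).

outside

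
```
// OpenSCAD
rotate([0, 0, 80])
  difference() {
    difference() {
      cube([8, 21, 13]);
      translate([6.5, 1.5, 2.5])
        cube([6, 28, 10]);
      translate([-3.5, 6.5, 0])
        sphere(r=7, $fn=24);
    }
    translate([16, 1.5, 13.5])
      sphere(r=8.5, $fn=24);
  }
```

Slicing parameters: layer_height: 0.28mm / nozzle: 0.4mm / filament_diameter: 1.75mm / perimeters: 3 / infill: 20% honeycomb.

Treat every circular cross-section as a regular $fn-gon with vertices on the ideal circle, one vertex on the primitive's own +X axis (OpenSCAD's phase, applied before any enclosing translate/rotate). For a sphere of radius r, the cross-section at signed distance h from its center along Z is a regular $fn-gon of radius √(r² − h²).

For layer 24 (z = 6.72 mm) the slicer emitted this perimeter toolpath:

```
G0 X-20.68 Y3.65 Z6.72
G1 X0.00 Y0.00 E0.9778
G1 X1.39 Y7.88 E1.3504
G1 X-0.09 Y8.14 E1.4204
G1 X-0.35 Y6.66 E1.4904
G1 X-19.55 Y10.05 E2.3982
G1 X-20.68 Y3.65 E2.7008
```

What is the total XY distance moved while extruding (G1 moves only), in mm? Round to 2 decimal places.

Sum the Euclidean lengths of each G1 segment: total = 58.00 mm.

58.00 mm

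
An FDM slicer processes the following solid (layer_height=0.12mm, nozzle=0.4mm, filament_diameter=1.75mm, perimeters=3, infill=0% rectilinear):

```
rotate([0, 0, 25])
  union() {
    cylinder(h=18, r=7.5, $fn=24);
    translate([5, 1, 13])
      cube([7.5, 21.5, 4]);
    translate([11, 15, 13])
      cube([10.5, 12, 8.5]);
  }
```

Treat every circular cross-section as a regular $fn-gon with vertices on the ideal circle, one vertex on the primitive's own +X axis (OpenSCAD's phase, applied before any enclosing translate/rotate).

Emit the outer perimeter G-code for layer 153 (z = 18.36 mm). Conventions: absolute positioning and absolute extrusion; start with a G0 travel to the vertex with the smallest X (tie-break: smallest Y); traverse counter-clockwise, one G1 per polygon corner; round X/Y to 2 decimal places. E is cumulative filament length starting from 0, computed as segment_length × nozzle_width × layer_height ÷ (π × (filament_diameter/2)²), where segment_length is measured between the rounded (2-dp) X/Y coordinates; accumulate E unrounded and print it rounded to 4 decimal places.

G0 X-1.44 Y29.12 Z18.36
G1 X3.63 Y18.24 E0.2395
G1 X13.15 Y22.68 E0.4492
G1 X8.07 Y33.56 E0.6888
G1 X-1.44 Y29.12 E0.8982

At z = 18.36 mm: the cylinder is not intersected at this z (z outside [0, 18]); the cube at (5, 1) is not intersected at this z (z outside [13, 17]); the cube at (11, 15) is present — its section is the full 10.5×12 rectangle; Combining (union): only the 10.5×12 cube at (11, 15) is present, so the union is just that shape — 1 connected region; (whole slice rotated 25° about Z — lengths, areas and connectivity unchanged). The outline is a single polygon with 4 vertices. Extrusion per mm of travel: 0.4 × 0.12 / (π × 0.875²) = 0.019956. Accumulating E over each segment gives final E = 0.8982.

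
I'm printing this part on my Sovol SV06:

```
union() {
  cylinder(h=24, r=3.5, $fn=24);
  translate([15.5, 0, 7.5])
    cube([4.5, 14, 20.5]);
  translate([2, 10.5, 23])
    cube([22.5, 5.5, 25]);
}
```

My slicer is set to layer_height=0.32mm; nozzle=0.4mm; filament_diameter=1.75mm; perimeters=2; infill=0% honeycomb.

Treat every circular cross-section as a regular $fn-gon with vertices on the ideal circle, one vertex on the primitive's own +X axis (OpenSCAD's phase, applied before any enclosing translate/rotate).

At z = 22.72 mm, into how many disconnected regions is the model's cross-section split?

At z = 22.72 mm: the r=3.5 cylinder gives a regular 24-gon of circumradius 3.5 (constant along its height); the 4.5×14 cube at (15.5, 0) contributes its full rectangle; the cube at (2, 10.5) does not reach this height (z outside [23, 48]); Merging all regions: the 2 present regions are separate (no shared area or edge), so areas and boundary lengths simply add and each stays a separate island — 2 connected regions. The result has 2 disconnected regions.

2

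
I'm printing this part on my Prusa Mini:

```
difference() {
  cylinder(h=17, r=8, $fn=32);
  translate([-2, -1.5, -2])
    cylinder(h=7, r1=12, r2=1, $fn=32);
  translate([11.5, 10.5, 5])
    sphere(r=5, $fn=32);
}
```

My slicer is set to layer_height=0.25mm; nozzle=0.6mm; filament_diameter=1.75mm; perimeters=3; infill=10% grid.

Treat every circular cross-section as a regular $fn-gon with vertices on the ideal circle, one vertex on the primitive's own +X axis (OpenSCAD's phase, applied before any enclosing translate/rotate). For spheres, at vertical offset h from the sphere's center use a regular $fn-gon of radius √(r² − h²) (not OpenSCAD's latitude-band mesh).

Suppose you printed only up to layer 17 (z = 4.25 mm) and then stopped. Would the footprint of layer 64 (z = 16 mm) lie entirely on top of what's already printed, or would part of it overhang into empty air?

Compare the two slices. At z = 4.25: the cylinder: section is a regular 32-gon, circumradius r=8 (area = (32/2)·8.000²·sin(360°/32) = 199.77 mm²); the cone at (-2, -1.5) (r1=12→r2=1) has section circumradius 2.179 here — a regular 32-gon (area = (32/2)·2.179²·sin(360°/32) = 14.81 mm²); the r=5 sphere at (11.5, 10.5) contributes a regular 32-gon of circumradius √(5²−0.75²) = 4.943 (area = (32/2)·4.943²·sin(360°/32) = 76.28 mm²); Taking the first minus the rest: starting from the r=8 cylinder (199.77 mm²), the cone at (-2, -1.5) lies wholly inside it (removes its full 14.81 mm² and its 13.67 mm outline becomes a hole wall); the r=5 sphere at (11.5, 10.5) misses the remaining region (no effect) — area = 184.96 mm². At z = 16: the cylinder: section is a regular 32-gon, circumradius r=8 (area = (32/2)·8.000²·sin(360°/32) = 199.77 mm²); the cone at (-2, -1.5) does not reach this height (z outside [-2, 5]); the sphere at (11.5, 10.5) does not reach this height (|z−center|=11.000 > r=5); Subtracting the remaining from the first: none of the subtracted shapes is present at this height, so the r=8 cylinder is unchanged — area = 199.77 mm². Checking containment: at z = 16 the cross-section extends beyond the z = 4.25 cross-section by about 14.81 mm².

part overhangs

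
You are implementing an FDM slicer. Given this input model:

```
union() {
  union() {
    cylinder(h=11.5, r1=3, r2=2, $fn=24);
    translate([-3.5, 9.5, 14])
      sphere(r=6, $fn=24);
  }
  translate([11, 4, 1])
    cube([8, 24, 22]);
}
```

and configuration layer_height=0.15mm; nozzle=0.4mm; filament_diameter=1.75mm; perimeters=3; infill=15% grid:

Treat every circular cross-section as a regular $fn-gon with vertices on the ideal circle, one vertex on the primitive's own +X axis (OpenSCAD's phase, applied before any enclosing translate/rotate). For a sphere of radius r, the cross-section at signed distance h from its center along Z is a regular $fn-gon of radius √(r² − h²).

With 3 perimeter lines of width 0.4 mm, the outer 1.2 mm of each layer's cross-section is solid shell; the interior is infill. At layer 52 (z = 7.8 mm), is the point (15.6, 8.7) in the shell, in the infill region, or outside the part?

At z = 7.8 mm: the cone contributes a regular 24-gon of circumradius 2.322 (interpolated between r1=3 and r2=2 at t=0.678); the sphere at (-3.5, 9.5) is absent (|z−center|=6.200 > r=6); Merging all regions: only the cone is present, so the union is just that shape — 1 connected region; the cube at (11, 4) is present — its section is the full 8×24 rectangle; Merging all regions: the 2 present regions are separate (no shared area or edge), so areas and boundary lengths simply add and each stays a separate island — 2 connected regions. Overall, the cross-section has 2 separate islands. The nearest boundary edge runs (19.00, 28.00)→(19.00, 4.00); distance from the point to it = 3.40 mm. (Shell/infill is judged within the island containing the point — the largest one.) The point is inside the cross-section and 3.40 mm from the nearest boundary — more than the 1.2 mm shell width (3 × 0.4), so it's in the infill interior.

infill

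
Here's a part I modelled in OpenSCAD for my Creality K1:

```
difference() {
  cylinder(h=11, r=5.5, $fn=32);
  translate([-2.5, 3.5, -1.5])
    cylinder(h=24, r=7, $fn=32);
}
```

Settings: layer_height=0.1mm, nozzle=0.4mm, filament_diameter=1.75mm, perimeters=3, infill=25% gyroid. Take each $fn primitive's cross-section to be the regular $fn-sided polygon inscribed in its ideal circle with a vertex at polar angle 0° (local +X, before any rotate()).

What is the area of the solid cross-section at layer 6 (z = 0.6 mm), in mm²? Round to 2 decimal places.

At z = 0.6 mm: the cylinder: section is a regular 32-gon, circumradius r=5.5 (area = (32/2)·5.500²·sin(360°/32) = 94.42 mm²); the r=7 cylinder at (-2.5, 3.5) gives a regular 32-gon of circumradius 7 (constant along its height) (area = (32/2)·7.000²·sin(360°/32) = 152.95 mm²); Taking the first minus the rest: starting from the r=5.5 cylinder (94.42 mm²), the r=7 cylinder at (-2.5, 3.5) partially overlaps it — only the 67.72 mm² overlap (of its 152.95 mm²) is removed, clipping the outline — area = 26.71 mm². Overall, the cross-section is a single solid region. Net area = 26.71 mm².

26.71 mm²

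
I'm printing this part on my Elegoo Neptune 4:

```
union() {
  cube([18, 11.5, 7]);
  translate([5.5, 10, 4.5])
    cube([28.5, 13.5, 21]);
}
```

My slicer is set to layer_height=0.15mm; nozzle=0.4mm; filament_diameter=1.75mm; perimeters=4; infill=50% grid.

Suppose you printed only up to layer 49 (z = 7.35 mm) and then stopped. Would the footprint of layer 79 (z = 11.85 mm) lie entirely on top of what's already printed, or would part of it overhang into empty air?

entirely on top

Compare the two slices. At z = 7.35: the cube does not reach this height (z outside [0, 7]); the cube at (5.5, 10) is present — its section is the full 28.5×13.5 rectangle (area 384.75 mm²); Merging all regions: only the 28.5×13.5 cube at (5.5, 10) is present, so the union is just that shape — area = 384.75 mm². At z = 11.85: the cube is absent (z outside [0, 7]); the cube at (5.5, 10) (footprint 28.5×13.5) is included at this height (area 384.75 mm²); Merging all regions: only the 28.5×13.5 cube at (5.5, 10) is present, so the union is just that shape — area = 384.75 mm². Checking containment: the cross-section at z = 11.85 is a subset of the cross-section at z = 7.35.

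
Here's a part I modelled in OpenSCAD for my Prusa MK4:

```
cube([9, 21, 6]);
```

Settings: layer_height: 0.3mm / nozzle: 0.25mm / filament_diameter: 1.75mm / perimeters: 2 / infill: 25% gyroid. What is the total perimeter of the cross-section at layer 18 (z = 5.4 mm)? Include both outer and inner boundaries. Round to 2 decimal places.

At z = 5.4 mm: the cube is present — its section is the full 9×21 rectangle (perimeter 60.00 mm). Overall, the cross-section is a single solid region. Total boundary length (outer) = 60.00 mm.

60.00 mm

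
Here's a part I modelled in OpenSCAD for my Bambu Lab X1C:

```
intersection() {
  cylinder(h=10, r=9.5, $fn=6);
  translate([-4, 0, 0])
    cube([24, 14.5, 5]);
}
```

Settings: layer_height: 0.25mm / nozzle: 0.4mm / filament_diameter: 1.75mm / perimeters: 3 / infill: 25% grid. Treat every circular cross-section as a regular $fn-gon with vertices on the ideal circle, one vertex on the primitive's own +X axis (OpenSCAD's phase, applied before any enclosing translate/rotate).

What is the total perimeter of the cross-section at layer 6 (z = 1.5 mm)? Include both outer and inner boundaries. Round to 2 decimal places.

39.98 mm

At z = 1.5 mm: the cylinder: section is a regular 6-gon, circumradius r=9.5 (perimeter = 2·6·9.500·sin(180°/6) = 57.00 mm); the cube at (-4, 0) (footprint 24×14.5) is included at this height (perimeter 77.00 mm); After intersecting: the 24×14.5 cube at (-4, 0) partially overlaps the r=9.5 cylinder; clipping to the common part keeps 91.53 mm² — boundary = 39.98 mm. Overall, the cross-section is a single solid region. Total boundary length (outer) = 39.98 mm.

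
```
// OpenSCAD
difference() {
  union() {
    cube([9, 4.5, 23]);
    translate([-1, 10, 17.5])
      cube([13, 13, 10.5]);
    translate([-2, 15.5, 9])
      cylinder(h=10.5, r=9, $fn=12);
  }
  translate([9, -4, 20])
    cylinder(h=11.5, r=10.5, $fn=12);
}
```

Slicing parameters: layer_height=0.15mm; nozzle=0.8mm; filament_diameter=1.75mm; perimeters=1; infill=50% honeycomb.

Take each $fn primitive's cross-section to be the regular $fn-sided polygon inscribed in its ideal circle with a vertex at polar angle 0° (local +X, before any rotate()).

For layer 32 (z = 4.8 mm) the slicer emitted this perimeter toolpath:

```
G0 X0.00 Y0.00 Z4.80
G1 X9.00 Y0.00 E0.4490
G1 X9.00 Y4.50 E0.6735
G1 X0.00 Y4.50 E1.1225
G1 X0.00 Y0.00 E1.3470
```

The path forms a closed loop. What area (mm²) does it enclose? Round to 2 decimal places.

Apply the shoelace formula to the sequence of (X, Y) vertices; enclosed area = 40.50 mm².

40.50 mm²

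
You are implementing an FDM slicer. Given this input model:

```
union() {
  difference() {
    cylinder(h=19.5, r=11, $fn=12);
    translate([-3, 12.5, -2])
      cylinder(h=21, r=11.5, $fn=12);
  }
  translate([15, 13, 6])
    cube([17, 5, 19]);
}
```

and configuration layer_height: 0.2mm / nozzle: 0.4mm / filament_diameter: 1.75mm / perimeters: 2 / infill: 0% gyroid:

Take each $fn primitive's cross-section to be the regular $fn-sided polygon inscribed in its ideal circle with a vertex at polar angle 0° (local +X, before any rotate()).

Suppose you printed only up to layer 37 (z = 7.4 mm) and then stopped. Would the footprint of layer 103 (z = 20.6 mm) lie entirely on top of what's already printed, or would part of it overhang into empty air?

entirely on top

Compare the two slices. At z = 7.4: the r=11 cylinder contributes a regular 12-gon of circumradius 11 (area = (12/2)·11.000²·sin(360°/12) = 363.00 mm²); the r=11.5 cylinder at (-3, 12.5) contributes a regular 12-gon of circumradius 11.5 (area = (12/2)·11.500²·sin(360°/12) = 396.75 mm²); After the difference (first − rest): starting from the r=11 cylinder (363.00 mm²), the r=11.5 cylinder at (-3, 12.5) partially overlaps it — only the 114.48 mm² overlap (of its 396.75 mm²) is removed, clipping the outline — area = 248.52 mm²; the cube at (15, 13) (footprint 17×5) is included at this height (area 85.00 mm²); Combining (union): the 2 present regions are separate (no shared area or edge), so areas and boundary lengths simply add and each stays a separate island — area = 333.52 mm². At z = 20.6: the cylinder is not intersected at this z (z outside [0, 19.5]); the cylinder at (-3, 12.5) does not reach this height (z outside [-2, 19]); Subtracting the remaining from the first: the first operand is absent here, so nothing remains; the cube at (15, 13) (footprint 17×5) is included at this height (area 85.00 mm²); Taking the union: only the 17×5 cube at (15, 13) is present, so the union is just that shape — area = 85.00 mm². Checking containment: the cross-section at z = 20.6 is a subset of the cross-section at z = 7.4.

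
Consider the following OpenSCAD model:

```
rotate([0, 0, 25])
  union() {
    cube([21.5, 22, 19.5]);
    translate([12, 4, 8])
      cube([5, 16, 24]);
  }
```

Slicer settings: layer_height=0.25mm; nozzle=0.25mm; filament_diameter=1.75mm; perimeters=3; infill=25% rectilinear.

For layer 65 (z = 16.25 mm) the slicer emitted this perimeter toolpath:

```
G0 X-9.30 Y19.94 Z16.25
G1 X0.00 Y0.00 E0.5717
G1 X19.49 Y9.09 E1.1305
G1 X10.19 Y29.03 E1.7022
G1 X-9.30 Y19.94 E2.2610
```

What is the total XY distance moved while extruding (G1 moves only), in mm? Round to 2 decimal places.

Sum the Euclidean lengths of each G1 segment: total = 87.02 mm.

87.02 mm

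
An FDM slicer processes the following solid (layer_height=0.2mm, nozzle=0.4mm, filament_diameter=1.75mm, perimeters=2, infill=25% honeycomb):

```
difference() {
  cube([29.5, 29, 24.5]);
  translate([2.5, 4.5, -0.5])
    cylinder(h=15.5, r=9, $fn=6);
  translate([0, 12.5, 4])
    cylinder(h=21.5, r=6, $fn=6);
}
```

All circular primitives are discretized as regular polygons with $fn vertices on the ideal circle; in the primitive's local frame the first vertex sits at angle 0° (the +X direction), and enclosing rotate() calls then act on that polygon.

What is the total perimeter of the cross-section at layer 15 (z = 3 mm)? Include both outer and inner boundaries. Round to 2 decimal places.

At z = 3 mm: the cube is present — its section is the full 29.5×29 rectangle (perimeter 117.00 mm); the cylinder at (2.5, 4.5): section is a regular 6-gon, circumradius r=9 (perimeter = 2·6·9.000·sin(180°/6) = 54.00 mm); the cylinder at (0, 12.5) is absent (z outside [4, 25.5]); Subtracting the remaining from the first: starting from the 29.5×29 cube, the r=9 cylinder at (2.5, 4.5) partially overlaps it — only the 118.00 mm² overlap (of its 210.44 mm²) is removed, clipping the outline — boundary = 117.00 mm. Overall, the cross-section is a single solid region. Total boundary length (outer) = 117.00 mm.

117.00 mm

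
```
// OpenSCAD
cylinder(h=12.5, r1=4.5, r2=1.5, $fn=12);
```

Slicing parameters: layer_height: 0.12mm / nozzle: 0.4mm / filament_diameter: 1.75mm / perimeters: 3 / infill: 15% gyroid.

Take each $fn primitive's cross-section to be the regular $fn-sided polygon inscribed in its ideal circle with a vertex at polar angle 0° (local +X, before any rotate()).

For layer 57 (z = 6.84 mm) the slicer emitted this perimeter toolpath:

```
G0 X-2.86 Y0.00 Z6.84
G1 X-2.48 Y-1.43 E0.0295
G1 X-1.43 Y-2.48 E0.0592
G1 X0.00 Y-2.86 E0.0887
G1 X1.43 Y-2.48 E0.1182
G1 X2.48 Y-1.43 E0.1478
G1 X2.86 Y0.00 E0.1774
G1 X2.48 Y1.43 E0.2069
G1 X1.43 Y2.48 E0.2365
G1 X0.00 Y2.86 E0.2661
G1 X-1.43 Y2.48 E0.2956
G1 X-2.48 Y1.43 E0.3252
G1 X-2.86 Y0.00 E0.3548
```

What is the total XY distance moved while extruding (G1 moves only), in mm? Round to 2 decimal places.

17.78 mm

Sum the Euclidean lengths of each G1 segment: total = 17.78 mm.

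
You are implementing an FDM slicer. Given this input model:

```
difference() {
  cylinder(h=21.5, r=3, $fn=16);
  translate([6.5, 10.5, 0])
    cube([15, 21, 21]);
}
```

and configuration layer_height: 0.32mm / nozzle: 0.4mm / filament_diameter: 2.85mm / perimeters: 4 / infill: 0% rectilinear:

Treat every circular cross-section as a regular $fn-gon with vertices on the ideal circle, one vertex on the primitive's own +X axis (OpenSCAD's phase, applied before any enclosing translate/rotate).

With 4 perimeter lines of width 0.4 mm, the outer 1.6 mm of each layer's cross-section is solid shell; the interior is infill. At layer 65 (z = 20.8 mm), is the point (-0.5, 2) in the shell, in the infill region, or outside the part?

At z = 20.8 mm: the r=3 cylinder gives a regular 16-gon of circumradius 3 (constant along its height); the 15×21 cube at (6.5, 10.5) contributes its full rectangle; After the difference (first − rest): starting from the r=3 cylinder, the 15×21 cube at (6.5, 10.5) misses the remaining region (no effect) — 1 connected region. Overall, the cross-section is a single solid region. The nearest boundary edge runs (-1.15, 2.77)→(0.00, 3.00); distance from the point to it = 0.88 mm. The point is inside the cross-section, 0.88 mm from the nearest boundary — within the 1.6 mm shell band (4 × 0.4).

shell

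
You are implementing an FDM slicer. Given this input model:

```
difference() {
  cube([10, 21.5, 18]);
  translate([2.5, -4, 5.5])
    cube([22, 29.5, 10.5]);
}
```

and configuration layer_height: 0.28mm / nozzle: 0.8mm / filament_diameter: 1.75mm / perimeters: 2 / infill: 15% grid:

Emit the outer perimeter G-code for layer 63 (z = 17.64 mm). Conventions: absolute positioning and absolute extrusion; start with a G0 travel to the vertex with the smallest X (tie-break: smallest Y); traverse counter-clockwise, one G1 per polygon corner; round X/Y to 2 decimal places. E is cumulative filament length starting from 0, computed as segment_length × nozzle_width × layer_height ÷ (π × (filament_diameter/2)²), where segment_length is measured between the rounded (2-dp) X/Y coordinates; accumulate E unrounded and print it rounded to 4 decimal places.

At z = 17.64 mm: the 10×21.5 cube contributes its full rectangle; the cube at (2.5, -4) does not reach this height (z outside [5.5, 16]); After the difference (first − rest): none of the subtracted shapes is present at this height, so the 10×21.5 cube is unchanged — 1 connected region. The outline is a single polygon with 4 vertices. Extrusion per mm of travel: 0.8 × 0.28 / (π × 0.875²) = 0.093128. Accumulating E over each segment gives final E = 5.8671.

G0 X0.00 Y0.00 Z17.64
G1 X10.00 Y0.00 E0.9313
G1 X10.00 Y21.50 E2.9335
G1 X0.00 Y21.50 E3.8648
G1 X0.00 Y0.00 E5.8671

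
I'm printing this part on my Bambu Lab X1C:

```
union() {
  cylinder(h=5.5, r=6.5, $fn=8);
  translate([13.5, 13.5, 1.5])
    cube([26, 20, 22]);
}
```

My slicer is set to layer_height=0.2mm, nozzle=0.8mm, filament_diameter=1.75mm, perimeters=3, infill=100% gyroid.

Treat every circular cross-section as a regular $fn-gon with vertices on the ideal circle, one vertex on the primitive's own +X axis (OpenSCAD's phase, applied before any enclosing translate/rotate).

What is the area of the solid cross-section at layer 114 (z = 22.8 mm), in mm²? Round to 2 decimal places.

At z = 22.8 mm: the cylinder is not intersected at this z (z outside [0, 5.5]); the cube at (13.5, 13.5) is present — its section is the full 26×20 rectangle (area 520.00 mm²); Merging all regions: only the 26×20 cube at (13.5, 13.5) is present, so the union is just that shape — area = 520.00 mm². Overall, the cross-section is a single solid region. Net area = 520.00 mm².

520.00 mm²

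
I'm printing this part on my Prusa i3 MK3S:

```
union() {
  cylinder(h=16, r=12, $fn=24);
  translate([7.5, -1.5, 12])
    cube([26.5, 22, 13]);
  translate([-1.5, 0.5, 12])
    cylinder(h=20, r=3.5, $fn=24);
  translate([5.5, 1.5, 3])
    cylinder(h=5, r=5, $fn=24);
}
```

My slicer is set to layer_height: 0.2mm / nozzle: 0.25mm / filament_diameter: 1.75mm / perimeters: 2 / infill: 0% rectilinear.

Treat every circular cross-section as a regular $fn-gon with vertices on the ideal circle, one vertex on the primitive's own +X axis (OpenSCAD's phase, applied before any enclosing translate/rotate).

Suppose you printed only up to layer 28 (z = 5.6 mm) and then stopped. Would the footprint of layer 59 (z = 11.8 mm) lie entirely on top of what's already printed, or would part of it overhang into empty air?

Compare the two slices. At z = 5.6: the r=12 cylinder contributes a regular 24-gon of circumradius 12 (area = (24/2)·12.000²·sin(360°/24) = 447.24 mm²); the cube at (7.5, -1.5) is absent (z outside [12, 25]); the cylinder at (-1.5, 0.5) is absent (z outside [12, 32]); the r=5 cylinder at (5.5, 1.5) contributes a regular 24-gon of circumradius 5 (area = (24/2)·5.000²·sin(360°/24) = 77.65 mm²); Taking the union: the r=5 cylinder at (5.5, 1.5) lies entirely inside the r=12 cylinder, so the union is just the r=12 cylinder — area = 447.24 mm². At z = 11.8: the cylinder: section is a regular 24-gon, circumradius r=12 (area = (24/2)·12.000²·sin(360°/24) = 447.24 mm²); the cube at (7.5, -1.5) does not reach this height (z outside [12, 25]); the cylinder at (-1.5, 0.5) is not intersected at this z (z outside [12, 32]); the cylinder at (5.5, 1.5) does not reach this height (z outside [3, 8]); Merging all regions: only the r=12 cylinder is present, so the union is just that shape — area = 447.24 mm². Checking containment: the cross-section at z = 11.8 is a subset of the cross-section at z = 5.6.

entirely on top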